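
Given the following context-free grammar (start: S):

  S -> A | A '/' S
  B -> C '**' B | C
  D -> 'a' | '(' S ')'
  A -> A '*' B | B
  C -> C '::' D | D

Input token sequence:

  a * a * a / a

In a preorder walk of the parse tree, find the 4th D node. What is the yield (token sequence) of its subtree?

a

[S [A [A [A [B [C [D a]]]] * [B [C [D a]]]] * [B [C [D a]]]] / [S [A [B [C [D a]]]]]]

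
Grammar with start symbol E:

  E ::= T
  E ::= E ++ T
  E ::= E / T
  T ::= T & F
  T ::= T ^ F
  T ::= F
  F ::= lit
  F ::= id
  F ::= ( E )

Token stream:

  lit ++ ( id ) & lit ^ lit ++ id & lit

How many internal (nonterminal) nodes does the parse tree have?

18

[E [E [E [T [F lit]]] ++ [T [T [T [F ( [E [T [F id]]] )]] & [F lit]] ^ [F lit]]] ++ [T [T [F id]] & [F lit]]]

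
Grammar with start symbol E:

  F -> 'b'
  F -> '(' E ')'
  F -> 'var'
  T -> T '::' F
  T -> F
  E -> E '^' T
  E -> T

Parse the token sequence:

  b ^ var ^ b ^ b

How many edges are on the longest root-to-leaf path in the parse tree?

6

[E [E [E [E [T [F b]]] ^ [T [F var]]] ^ [T [F b]]] ^ [T [F b]]]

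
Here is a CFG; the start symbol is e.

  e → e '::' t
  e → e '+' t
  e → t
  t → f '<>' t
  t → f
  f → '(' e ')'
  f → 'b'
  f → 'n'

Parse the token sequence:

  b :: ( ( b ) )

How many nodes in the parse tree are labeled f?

4

[e [e [t [f b]]] :: [t [f ( [e [t [f ( [e [t [f b]]] )]]] )]]]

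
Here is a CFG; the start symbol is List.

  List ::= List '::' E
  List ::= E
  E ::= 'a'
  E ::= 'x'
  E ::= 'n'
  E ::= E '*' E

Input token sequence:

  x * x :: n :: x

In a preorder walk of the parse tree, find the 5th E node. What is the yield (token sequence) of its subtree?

x

[List [List [List [E [E x] * [E x]]] :: [E n]] :: [E x]]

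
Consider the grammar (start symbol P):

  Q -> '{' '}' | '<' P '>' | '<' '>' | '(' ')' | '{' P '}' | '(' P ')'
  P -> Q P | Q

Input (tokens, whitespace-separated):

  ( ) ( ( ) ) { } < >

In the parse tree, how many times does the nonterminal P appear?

[P [Q ( )] [P [Q ( [P [Q ( )]] )] [P [Q { }] [P [Q < >]]]]]

5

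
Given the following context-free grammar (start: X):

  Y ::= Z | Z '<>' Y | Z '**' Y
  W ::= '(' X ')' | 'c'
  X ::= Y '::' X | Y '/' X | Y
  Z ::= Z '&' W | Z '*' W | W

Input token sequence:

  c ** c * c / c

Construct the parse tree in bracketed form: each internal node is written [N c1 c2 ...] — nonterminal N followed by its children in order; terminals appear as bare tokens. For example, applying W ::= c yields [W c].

[X [Y [Z [W c]] ** [Y [Z [Z [W c]] * [W c]]]] / [X [Y [Z [W c]]]]]

X
Y / X
Z ** Y / X
W ** Y / X
c ** Y / X
c ** Z / X
c ** Z * W / X
c ** W * W / X
c ** c * W / X
c ** c * c / X
c ** c * c / Y
c ** c * c / Z
c ** c * c / W
c ** c * c / c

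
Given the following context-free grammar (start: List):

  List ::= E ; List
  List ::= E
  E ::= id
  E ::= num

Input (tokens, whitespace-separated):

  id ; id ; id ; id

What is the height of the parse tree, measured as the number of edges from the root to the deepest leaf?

5

[List [E id] ; [List [E id] ; [List [E id] ; [List [E id]]]]]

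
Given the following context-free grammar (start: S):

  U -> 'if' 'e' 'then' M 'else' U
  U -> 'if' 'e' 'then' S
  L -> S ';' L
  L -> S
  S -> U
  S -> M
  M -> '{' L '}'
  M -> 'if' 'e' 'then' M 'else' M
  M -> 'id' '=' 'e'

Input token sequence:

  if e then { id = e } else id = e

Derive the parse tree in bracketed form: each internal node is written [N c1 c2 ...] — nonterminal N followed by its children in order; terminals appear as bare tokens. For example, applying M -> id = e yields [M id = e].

[S [M if e then [M { [L [S [M id = e]]] }] else [M id = e]]]

S
M
if e then M else M
if e then { L } else M
if e then { S } else M
if e then { M } else M
if e then { id = e } else M
if e then { id = e } else id = e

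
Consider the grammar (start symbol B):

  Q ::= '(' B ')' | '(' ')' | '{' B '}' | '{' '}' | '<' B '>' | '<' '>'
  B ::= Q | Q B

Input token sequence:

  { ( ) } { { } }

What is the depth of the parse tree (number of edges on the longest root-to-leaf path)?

5

[B [Q { [B [Q ( )]] }] [B [Q { [B [Q { }]] }]]]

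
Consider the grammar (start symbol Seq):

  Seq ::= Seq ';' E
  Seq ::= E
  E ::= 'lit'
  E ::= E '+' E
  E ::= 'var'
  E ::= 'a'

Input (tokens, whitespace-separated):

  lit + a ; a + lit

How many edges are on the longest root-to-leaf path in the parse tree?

[Seq [Seq [E [E lit] + [E a]]] ; [E [E a] + [E lit]]]

4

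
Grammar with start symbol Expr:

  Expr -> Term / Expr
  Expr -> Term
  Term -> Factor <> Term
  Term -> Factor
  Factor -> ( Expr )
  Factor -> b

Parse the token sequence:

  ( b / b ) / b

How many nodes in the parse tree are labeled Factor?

4

[Expr [Term [Factor ( [Expr [Term [Factor b]] / [Expr [Term [Factor b]]]] )]] / [Expr [Term [Factor b]]]]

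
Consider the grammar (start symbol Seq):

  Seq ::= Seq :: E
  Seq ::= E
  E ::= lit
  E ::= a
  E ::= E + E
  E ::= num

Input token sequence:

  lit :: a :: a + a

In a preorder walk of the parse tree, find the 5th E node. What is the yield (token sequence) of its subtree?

[Seq [Seq [Seq [E lit]] :: [E a]] :: [E [E a] + [E a]]]

a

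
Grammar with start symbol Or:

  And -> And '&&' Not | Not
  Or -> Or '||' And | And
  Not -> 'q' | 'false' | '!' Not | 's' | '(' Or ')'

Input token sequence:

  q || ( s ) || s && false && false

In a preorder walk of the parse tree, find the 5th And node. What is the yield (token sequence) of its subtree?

s && false

[Or [Or [Or [And [Not q]]] || [And [Not ( [Or [And [Not s]]] )]]] || [And [And [And [Not s]] && [Not false]] && [Not false]]]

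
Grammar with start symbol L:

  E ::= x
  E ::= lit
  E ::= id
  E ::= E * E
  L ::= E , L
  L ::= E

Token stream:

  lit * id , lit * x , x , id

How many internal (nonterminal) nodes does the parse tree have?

[L [E [E lit] * [E id]] , [L [E [E lit] * [E x]] , [L [E x] , [L [E id]]]]]

12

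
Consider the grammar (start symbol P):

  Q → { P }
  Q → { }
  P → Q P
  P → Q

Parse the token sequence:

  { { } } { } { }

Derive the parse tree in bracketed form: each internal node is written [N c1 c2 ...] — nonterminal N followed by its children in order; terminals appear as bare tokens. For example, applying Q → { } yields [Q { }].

[P [Q { [P [Q { }]] }] [P [Q { }] [P [Q { }]]]]

P
Q P
{ P } P
{ Q } P
{ { } } P
{ { } } Q P
{ { } } { } P
{ { } } { } Q
{ { } } { } { }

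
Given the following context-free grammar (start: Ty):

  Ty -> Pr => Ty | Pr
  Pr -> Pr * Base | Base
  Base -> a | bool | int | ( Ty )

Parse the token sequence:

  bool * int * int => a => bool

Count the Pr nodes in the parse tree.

[Ty [Pr [Pr [Pr [Base bool]] * [Base int]] * [Base int]] => [Ty [Pr [Base a]] => [Ty [Pr [Base bool]]]]]

5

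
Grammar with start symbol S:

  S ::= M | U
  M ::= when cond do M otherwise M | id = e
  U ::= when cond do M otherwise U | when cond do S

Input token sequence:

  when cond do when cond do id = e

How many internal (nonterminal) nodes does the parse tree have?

6

[S [U when cond do [S [U when cond do [S [M id = e]]]]]]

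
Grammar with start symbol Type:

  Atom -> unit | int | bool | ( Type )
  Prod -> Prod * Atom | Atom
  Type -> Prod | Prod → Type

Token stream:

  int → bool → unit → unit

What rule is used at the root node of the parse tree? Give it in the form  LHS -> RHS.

Type -> Prod → Type

[Type [Prod [Atom int]] → [Type [Prod [Atom bool]] → [Type [Prod [Atom unit]] → [Type [Prod [Atom unit]]]]]]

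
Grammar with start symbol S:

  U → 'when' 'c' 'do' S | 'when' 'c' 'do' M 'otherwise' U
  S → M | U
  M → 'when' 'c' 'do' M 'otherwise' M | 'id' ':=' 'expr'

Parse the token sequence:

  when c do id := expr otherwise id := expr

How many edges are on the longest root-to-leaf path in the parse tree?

[S [M when c do [M id := expr] otherwise [M id := expr]]]

3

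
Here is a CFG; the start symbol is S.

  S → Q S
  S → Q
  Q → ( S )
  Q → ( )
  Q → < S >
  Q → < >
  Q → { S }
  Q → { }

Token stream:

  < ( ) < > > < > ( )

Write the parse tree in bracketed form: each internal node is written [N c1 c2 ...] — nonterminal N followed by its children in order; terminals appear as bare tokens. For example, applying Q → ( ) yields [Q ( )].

S
Q S
< S > S
< Q S > S
< ( ) S > S
< ( ) Q > S
< ( ) < > > S
< ( ) < > > Q S
< ( ) < > > < > S
< ( ) < > > < > Q
< ( ) < > > < > ( )

[S [Q < [S [Q ( )] [S [Q < >]]] >] [S [Q < >] [S [Q ( )]]]]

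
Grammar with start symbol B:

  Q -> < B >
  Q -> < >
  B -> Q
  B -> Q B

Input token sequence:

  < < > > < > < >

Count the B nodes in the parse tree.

4

[B [Q < [B [Q < >]] >] [B [Q < >] [B [Q < >]]]]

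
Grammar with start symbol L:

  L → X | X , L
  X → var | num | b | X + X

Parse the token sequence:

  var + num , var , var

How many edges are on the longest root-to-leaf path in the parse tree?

4

[L [X [X var] + [X num]] , [L [X var] , [L [X var]]]]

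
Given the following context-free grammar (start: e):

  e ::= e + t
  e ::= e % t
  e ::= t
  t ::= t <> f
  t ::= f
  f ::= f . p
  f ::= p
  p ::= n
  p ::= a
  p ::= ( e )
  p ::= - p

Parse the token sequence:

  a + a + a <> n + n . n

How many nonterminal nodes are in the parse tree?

[e [e [e [e [t [f [p a]]]] + [t [f [p a]]]] + [t [t [f [p a]]] <> [f [p n]]]] + [t [f [f [p n]] . [p n]]]]

21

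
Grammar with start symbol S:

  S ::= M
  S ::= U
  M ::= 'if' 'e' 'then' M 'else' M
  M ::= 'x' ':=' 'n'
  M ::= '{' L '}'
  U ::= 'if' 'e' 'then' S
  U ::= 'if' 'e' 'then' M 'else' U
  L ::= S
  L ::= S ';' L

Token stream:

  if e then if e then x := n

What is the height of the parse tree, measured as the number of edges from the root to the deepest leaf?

6

[S [U if e then [S [U if e then [S [M x := n]]]]]]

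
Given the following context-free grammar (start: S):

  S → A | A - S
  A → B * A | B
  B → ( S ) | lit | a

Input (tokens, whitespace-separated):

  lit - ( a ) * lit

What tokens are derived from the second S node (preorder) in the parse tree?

[S [A [B lit]] - [S [A [B ( [S [A [B a]]] )] * [A [B lit]]]]]

( a ) * lit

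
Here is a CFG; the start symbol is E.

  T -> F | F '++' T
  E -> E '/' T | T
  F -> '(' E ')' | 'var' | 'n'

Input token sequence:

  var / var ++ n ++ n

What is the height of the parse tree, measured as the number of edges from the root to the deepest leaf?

[E [E [T [F var]]] / [T [F var] ++ [T [F n] ++ [T [F n]]]]]

5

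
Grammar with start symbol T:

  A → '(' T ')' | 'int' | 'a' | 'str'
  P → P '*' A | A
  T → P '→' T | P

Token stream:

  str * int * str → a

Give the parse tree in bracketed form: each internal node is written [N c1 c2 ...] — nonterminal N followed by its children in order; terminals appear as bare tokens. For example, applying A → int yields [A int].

[T [P [P [P [A str]] * [A int]] * [A str]] → [T [P [A a]]]]

T
P → T
P * A → T
P * A * A → T
A * A * A → T
str * A * A → T
str * int * A → T
str * int * str → T
str * int * str → P
str * int * str → A
str * int * str → a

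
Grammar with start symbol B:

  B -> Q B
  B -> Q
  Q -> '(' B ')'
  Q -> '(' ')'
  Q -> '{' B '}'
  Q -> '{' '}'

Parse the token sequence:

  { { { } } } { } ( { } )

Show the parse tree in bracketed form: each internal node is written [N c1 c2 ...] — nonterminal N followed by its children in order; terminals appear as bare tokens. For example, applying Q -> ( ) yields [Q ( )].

B
Q B
{ B } B
{ Q } B
{ { B } } B
{ { Q } } B
{ { { } } } B
{ { { } } } Q B
{ { { } } } { } B
{ { { } } } { } Q
{ { { } } } { } ( B )
{ { { } } } { } ( Q )
{ { { } } } { } ( { } )

[B [Q { [B [Q { [B [Q { }]] }]] }] [B [Q { }] [B [Q ( [B [Q { }]] )]]]]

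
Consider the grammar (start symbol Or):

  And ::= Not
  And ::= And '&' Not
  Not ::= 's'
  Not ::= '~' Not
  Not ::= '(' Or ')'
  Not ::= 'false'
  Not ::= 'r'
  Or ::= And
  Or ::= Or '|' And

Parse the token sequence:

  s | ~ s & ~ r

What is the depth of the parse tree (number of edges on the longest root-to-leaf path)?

[Or [Or [And [Not s]]] | [And [And [Not ~ [Not s]]] & [Not ~ [Not r]]]]

5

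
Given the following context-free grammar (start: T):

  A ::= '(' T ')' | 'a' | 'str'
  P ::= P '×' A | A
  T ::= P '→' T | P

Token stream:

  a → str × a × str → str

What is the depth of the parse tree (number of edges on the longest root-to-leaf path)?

[T [P [A a]] → [T [P [P [P [A str]] × [A a]] × [A str]] → [T [P [A str]]]]]

6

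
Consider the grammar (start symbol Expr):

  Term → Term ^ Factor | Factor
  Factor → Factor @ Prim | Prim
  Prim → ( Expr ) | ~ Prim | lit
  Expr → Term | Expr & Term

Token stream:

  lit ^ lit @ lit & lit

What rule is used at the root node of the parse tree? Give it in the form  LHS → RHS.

[Expr [Expr [Term [Term [Factor [Prim lit]]] ^ [Factor [Factor [Prim lit]] @ [Prim lit]]]] & [Term [Factor [Prim lit]]]]

Expr → Expr & Term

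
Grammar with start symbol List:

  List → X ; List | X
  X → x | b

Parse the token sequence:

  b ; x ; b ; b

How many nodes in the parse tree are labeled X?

[List [X b] ; [List [X x] ; [List [X b] ; [List [X b]]]]]

4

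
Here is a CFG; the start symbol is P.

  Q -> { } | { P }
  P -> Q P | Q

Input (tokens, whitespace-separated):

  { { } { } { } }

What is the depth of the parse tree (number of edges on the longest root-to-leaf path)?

[P [Q { [P [Q { }] [P [Q { }] [P [Q { }]]]] }]]

6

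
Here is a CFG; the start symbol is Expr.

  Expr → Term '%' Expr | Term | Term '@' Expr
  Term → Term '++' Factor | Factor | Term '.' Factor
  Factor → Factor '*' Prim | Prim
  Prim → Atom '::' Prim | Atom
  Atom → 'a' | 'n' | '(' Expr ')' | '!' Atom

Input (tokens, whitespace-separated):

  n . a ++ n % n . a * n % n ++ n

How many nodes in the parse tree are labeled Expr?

3

[Expr [Term [Term [Term [Factor [Prim [Atom n]]]] . [Factor [Prim [Atom a]]]] ++ [Factor [Prim [Atom n]]]] % [Expr [Term [Term [Factor [Prim [Atom n]]]] . [Factor [Factor [Prim [Atom a]]] * [Prim [Atom n]]]] % [Expr [Term [Term [Factor [Prim [Atom n]]]] ++ [Factor [Prim [Atom n]]]]]]]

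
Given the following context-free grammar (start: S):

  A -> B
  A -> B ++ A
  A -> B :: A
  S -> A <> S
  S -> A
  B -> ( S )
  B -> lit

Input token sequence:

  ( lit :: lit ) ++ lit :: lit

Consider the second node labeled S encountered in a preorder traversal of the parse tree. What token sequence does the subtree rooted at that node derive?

lit :: lit

[S [A [B ( [S [A [B lit] :: [A [B lit]]]] )] ++ [A [B lit] :: [A [B lit]]]]]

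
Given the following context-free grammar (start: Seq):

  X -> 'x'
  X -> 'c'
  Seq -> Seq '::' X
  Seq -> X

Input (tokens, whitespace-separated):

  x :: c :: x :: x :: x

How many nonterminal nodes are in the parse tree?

10

[Seq [Seq [Seq [Seq [Seq [X x]] :: [X c]] :: [X x]] :: [X x]] :: [X x]]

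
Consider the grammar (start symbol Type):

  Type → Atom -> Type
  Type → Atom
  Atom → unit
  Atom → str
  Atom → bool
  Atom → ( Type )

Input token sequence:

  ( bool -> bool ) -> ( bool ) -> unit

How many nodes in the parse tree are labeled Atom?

[Type [Atom ( [Type [Atom bool] -> [Type [Atom bool]]] )] -> [Type [Atom ( [Type [Atom bool]] )] -> [Type [Atom unit]]]]

6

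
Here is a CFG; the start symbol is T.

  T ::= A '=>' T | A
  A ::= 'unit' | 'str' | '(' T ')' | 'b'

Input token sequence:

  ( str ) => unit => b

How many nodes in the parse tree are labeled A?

[T [A ( [T [A str]] )] => [T [A unit] => [T [A b]]]]

4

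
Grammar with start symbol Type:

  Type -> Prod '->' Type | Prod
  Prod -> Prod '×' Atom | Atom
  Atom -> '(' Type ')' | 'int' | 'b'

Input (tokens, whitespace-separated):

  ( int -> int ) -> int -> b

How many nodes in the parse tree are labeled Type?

[Type [Prod [Atom ( [Type [Prod [Atom int]] -> [Type [Prod [Atom int]]]] )]] -> [Type [Prod [Atom int]] -> [Type [Prod [Atom b]]]]]

5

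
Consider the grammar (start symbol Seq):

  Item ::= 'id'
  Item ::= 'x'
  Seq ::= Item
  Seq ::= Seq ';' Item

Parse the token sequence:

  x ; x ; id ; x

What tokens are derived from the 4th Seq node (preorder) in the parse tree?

x

[Seq [Seq [Seq [Seq [Item x]] ; [Item x]] ; [Item id]] ; [Item x]]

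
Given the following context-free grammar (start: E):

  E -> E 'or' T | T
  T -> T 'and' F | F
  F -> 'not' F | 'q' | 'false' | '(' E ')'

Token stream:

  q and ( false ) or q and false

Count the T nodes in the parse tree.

5

[E [E [T [T [F q]] and [F ( [E [T [F false]]] )]]] or [T [T [F q]] and [F false]]]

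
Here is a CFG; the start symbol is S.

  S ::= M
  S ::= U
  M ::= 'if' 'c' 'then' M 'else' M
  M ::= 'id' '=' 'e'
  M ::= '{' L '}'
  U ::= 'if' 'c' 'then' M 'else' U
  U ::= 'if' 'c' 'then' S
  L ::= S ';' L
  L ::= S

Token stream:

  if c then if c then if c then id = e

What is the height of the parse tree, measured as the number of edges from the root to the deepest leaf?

[S [U if c then [S [U if c then [S [U if c then [S [M id = e]]]]]]]]

8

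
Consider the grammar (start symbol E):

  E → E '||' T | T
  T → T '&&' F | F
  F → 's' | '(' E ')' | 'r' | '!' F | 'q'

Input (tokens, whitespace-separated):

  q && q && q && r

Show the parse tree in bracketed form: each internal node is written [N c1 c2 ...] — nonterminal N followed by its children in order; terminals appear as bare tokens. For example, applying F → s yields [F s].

E
T
T && F
T && F && F
T && F && F && F
F && F && F && F
q && F && F && F
q && q && F && F
q && q && q && F
q && q && q && r

[E [T [T [T [T [F q]] && [F q]] && [F q]] && [F r]]]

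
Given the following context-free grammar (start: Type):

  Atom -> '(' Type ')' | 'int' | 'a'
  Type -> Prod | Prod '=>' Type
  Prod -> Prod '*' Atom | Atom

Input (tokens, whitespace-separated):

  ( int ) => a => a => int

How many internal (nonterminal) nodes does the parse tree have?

15

[Type [Prod [Atom ( [Type [Prod [Atom int]]] )]] => [Type [Prod [Atom a]] => [Type [Prod [Atom a]] => [Type [Prod [Atom int]]]]]]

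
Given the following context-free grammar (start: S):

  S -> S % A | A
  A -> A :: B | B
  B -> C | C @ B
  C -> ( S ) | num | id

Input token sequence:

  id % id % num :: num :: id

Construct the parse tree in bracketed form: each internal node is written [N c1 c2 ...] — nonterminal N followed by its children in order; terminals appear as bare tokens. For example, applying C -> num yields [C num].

S
S % A
S % A % A
A % A % A
B % A % A
C % A % A
id % A % A
id % B % A
id % C % A
id % id % A
id % id % A :: B
id % id % A :: B :: B
id % id % B :: B :: B
id % id % C :: B :: B
id % id % num :: B :: B
id % id % num :: C :: B
id % id % num :: num :: B
id % id % num :: num :: C
id % id % num :: num :: id

[S [S [S [A [B [C id]]]] % [A [B [C id]]]] % [A [A [A [B [C num]]] :: [B [C num]]] :: [B [C id]]]]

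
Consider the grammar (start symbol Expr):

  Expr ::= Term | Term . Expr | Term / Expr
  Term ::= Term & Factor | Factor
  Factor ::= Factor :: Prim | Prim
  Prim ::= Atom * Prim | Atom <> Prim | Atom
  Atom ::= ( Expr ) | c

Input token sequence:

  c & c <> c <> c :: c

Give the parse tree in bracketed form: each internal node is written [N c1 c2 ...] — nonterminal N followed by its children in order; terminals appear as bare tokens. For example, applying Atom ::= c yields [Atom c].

[Expr [Term [Term [Factor [Prim [Atom c]]]] & [Factor [Factor [Prim [Atom c] <> [Prim [Atom c] <> [Prim [Atom c]]]]] :: [Prim [Atom c]]]]]

Expr
Term
Term & Factor
Factor & Factor
Prim & Factor
Atom & Factor
c & Factor
c & Factor :: Prim
c & Prim :: Prim
c & Atom <> Prim :: Prim
c & c <> Prim :: Prim
c & c <> Atom <> Prim :: Prim
c & c <> c <> Prim :: Prim
c & c <> c <> Atom :: Prim
c & c <> c <> c :: Prim
c & c <> c <> c :: Atom
c & c <> c <> c :: c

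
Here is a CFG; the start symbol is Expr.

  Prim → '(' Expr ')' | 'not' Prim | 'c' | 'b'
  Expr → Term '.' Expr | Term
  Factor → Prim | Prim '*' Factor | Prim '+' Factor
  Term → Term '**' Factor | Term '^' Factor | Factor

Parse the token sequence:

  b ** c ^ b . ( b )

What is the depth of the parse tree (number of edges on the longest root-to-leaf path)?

[Expr [Term [Term [Term [Factor [Prim b]]] ** [Factor [Prim c]]] ^ [Factor [Prim b]]] . [Expr [Term [Factor [Prim ( [Expr [Term [Factor [Prim b]]]] )]]]]]

9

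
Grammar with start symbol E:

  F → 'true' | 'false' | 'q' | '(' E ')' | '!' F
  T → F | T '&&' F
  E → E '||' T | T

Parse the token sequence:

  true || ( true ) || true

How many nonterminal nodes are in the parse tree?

[E [E [E [T [F true]]] || [T [F ( [E [T [F true]]] )]]] || [T [F true]]]

12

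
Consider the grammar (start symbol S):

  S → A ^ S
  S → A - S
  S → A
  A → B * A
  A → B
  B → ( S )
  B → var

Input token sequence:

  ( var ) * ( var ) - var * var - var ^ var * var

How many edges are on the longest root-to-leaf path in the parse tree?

[S [A [B ( [S [A [B var]]] )] * [A [B ( [S [A [B var]]] )]]] - [S [A [B var] * [A [B var]]] - [S [A [B var]] ^ [S [A [B var] * [A [B var]]]]]]]

7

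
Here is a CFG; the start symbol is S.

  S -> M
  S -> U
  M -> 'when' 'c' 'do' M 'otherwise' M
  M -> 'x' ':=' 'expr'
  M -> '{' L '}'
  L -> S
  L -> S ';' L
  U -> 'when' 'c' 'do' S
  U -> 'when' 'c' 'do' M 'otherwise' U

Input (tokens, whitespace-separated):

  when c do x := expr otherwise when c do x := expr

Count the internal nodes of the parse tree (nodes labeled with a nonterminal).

[S [U when c do [M x := expr] otherwise [U when c do [S [M x := expr]]]]]

6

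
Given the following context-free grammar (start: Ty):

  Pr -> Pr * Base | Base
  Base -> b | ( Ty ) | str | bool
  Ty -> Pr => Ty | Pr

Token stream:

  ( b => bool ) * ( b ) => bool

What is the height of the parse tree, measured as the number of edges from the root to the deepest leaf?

[Ty [Pr [Pr [Base ( [Ty [Pr [Base b]] => [Ty [Pr [Base bool]]]] )]] * [Base ( [Ty [Pr [Base b]]] )]] => [Ty [Pr [Base bool]]]]

8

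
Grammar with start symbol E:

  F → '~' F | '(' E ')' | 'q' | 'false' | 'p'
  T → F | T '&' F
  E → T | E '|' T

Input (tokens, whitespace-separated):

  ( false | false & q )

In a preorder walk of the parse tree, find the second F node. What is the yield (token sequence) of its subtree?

[E [T [F ( [E [E [T [F false]]] | [T [T [F false]] & [F q]]] )]]]

false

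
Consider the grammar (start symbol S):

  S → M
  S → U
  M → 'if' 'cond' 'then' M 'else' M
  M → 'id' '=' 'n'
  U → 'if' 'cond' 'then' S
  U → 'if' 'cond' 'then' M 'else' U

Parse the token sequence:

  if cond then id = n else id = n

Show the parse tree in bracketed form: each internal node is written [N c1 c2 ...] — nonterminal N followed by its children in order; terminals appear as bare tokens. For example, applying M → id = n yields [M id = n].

[S [M if cond then [M id = n] else [M id = n]]]

S
M
if cond then M else M
if cond then id = n else M
if cond then id = n else id = n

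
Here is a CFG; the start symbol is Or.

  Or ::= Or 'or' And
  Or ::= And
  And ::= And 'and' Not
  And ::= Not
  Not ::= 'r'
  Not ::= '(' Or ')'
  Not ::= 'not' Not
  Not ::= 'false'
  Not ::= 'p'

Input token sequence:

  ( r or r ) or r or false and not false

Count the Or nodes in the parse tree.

[Or [Or [Or [And [Not ( [Or [Or [And [Not r]]] or [And [Not r]]] )]]] or [And [Not r]]] or [And [And [Not false]] and [Not not [Not false]]]]

5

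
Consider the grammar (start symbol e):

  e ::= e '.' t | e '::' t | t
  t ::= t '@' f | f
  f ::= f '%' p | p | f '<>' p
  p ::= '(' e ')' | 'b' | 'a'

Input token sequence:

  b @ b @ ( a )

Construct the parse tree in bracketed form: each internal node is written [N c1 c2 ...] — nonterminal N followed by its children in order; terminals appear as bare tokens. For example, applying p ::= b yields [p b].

e
t
t @ f
t @ f @ f
f @ f @ f
p @ f @ f
b @ f @ f
b @ p @ f
b @ b @ f
b @ b @ p
b @ b @ ( e )
b @ b @ ( t )
b @ b @ ( f )
b @ b @ ( p )
b @ b @ ( a )

[e [t [t [t [f [p b]]] @ [f [p b]]] @ [f [p ( [e [t [f [p a]]]] )]]]]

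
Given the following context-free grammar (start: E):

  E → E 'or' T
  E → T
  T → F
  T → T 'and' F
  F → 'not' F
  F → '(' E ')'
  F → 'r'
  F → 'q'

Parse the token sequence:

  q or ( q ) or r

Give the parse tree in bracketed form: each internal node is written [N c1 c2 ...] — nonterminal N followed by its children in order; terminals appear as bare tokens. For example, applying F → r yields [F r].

E
E or T
E or T or T
T or T or T
F or T or T
q or T or T
q or F or T
q or ( E ) or T
q or ( T ) or T
q or ( F ) or T
q or ( q ) or T
q or ( q ) or F
q or ( q ) or r

[E [E [E [T [F q]]] or [T [F ( [E [T [F q]]] )]]] or [T [F r]]]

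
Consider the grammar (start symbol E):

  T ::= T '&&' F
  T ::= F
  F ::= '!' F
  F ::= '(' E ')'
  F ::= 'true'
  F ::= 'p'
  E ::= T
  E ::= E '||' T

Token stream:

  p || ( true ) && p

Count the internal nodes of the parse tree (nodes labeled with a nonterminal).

[E [E [T [F p]]] || [T [T [F ( [E [T [F true]]] )]] && [F p]]]

11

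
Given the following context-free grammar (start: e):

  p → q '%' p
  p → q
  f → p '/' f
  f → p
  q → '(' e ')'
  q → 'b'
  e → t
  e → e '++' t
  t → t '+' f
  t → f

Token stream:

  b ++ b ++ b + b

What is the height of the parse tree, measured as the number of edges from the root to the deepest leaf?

7

[e [e [e [t [f [p [q b]]]]] ++ [t [f [p [q b]]]]] ++ [t [t [f [p [q b]]]] + [f [p [q b]]]]]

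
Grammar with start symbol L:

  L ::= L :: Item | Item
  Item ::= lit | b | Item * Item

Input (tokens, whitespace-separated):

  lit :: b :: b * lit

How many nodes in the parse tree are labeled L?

3

[L [L [L [Item lit]] :: [Item b]] :: [Item [Item b] * [Item lit]]]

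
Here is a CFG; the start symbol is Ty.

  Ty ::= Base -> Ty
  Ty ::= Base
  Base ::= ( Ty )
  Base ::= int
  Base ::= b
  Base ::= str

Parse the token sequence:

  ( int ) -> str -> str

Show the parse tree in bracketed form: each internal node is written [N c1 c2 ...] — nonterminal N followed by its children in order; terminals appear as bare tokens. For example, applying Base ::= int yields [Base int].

[Ty [Base ( [Ty [Base int]] )] -> [Ty [Base str] -> [Ty [Base str]]]]

Ty
Base -> Ty
( Ty ) -> Ty
( Base ) -> Ty
( int ) -> Ty
( int ) -> Base -> Ty
( int ) -> str -> Ty
( int ) -> str -> Base
( int ) -> str -> str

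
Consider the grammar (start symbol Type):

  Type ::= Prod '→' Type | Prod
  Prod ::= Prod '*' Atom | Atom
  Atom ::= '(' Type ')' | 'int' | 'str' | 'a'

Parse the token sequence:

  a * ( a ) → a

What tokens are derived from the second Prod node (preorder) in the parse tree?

a

[Type [Prod [Prod [Atom a]] * [Atom ( [Type [Prod [Atom a]]] )]] → [Type [Prod [Atom a]]]]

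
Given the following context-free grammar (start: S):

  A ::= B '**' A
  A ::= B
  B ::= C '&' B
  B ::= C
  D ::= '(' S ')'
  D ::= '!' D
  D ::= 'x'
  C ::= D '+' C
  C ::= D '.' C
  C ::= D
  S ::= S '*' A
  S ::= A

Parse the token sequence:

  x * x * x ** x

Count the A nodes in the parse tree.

4

[S [S [S [A [B [C [D x]]]]] * [A [B [C [D x]]]]] * [A [B [C [D x]]] ** [A [B [C [D x]]]]]]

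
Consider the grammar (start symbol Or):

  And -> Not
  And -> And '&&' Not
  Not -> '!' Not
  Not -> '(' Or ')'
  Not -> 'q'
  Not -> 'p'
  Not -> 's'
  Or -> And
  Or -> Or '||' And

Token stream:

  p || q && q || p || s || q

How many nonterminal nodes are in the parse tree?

17

[Or [Or [Or [Or [Or [And [Not p]]] || [And [And [Not q]] && [Not q]]] || [And [Not p]]] || [And [Not s]]] || [And [Not q]]]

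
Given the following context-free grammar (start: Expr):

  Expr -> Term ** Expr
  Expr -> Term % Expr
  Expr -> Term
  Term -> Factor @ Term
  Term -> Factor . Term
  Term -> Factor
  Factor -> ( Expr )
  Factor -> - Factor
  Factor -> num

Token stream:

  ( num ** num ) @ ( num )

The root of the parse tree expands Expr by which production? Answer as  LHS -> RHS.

[Expr [Term [Factor ( [Expr [Term [Factor num]] ** [Expr [Term [Factor num]]]] )] @ [Term [Factor ( [Expr [Term [Factor num]]] )]]]]

Expr -> Term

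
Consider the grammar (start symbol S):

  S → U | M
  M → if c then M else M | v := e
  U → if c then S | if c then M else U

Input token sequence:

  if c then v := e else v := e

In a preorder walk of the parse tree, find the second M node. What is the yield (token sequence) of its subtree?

[S [M if c then [M v := e] else [M v := e]]]

v := e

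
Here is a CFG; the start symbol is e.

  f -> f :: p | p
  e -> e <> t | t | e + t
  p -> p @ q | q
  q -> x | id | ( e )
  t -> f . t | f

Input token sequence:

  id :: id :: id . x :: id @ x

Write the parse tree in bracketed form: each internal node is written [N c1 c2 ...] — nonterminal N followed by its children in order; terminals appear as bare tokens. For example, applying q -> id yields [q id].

[e [t [f [f [f [p [q id]]] :: [p [q id]]] :: [p [q id]]] . [t [f [f [p [q x]]] :: [p [p [q id]] @ [q x]]]]]]

e
t
f . t
f :: p . t
f :: p :: p . t
p :: p :: p . t
q :: p :: p . t
id :: p :: p . t
id :: q :: p . t
id :: id :: p . t
id :: id :: q . t
id :: id :: id . t
id :: id :: id . f
id :: id :: id . f :: p
id :: id :: id . p :: p
id :: id :: id . q :: p
id :: id :: id . x :: p
id :: id :: id . x :: p @ q
id :: id :: id . x :: q @ q
id :: id :: id . x :: id @ q
id :: id :: id . x :: id @ x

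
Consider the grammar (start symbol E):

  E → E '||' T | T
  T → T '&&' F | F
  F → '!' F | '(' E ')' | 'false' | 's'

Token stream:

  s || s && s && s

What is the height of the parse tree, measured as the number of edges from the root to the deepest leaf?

5

[E [E [T [F s]]] || [T [T [T [F s]] && [F s]] && [F s]]]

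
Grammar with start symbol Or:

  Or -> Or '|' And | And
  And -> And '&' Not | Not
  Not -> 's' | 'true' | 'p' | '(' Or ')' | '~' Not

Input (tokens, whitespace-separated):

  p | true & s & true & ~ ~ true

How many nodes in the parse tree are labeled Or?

[Or [Or [And [Not p]]] | [And [And [And [And [Not true]] & [Not s]] & [Not true]] & [Not ~ [Not ~ [Not true]]]]]

2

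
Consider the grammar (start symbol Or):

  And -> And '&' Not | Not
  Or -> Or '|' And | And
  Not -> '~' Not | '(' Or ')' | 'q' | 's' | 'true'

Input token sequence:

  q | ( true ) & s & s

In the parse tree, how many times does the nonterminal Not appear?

5

[Or [Or [And [Not q]]] | [And [And [And [Not ( [Or [And [Not true]]] )]] & [Not s]] & [Not s]]]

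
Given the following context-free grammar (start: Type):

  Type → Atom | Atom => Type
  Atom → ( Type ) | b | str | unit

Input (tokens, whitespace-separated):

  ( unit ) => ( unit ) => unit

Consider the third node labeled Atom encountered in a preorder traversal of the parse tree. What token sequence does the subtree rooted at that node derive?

( unit )

[Type [Atom ( [Type [Atom unit]] )] => [Type [Atom ( [Type [Atom unit]] )] => [Type [Atom unit]]]]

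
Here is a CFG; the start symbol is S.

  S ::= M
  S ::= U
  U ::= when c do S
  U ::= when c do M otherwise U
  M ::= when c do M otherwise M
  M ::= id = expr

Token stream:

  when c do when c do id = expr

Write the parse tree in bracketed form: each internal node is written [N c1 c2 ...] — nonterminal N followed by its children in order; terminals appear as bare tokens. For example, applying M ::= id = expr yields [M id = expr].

S
U
when c do S
when c do U
when c do when c do S
when c do when c do M
when c do when c do id = expr

[S [U when c do [S [U when c do [S [M id = expr]]]]]]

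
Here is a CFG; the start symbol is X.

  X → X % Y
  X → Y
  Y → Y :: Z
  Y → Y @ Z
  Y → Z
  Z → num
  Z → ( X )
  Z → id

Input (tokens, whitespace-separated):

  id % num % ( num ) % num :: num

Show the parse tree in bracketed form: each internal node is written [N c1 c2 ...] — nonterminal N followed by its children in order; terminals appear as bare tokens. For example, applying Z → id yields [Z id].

[X [X [X [X [Y [Z id]]] % [Y [Z num]]] % [Y [Z ( [X [Y [Z num]]] )]]] % [Y [Y [Z num]] :: [Z num]]]

X
X % Y
X % Y % Y
X % Y % Y % Y
Y % Y % Y % Y
Z % Y % Y % Y
id % Y % Y % Y
id % Z % Y % Y
id % num % Y % Y
id % num % Z % Y
id % num % ( X ) % Y
id % num % ( Y ) % Y
id % num % ( Z ) % Y
id % num % ( num ) % Y
id % num % ( num ) % Y :: Z
id % num % ( num ) % Z :: Z
id % num % ( num ) % num :: Z
id % num % ( num ) % num :: num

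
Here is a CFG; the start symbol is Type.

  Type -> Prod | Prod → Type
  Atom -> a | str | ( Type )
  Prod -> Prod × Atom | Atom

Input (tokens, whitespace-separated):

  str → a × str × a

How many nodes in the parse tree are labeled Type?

[Type [Prod [Atom str]] → [Type [Prod [Prod [Prod [Atom a]] × [Atom str]] × [Atom a]]]]

2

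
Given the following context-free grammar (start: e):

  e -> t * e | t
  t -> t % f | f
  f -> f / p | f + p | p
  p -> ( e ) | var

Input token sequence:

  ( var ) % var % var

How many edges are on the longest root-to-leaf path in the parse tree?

[e [t [t [t [f [p ( [e [t [f [p var]]]] )]]] % [f [p var]]] % [f [p var]]]]

10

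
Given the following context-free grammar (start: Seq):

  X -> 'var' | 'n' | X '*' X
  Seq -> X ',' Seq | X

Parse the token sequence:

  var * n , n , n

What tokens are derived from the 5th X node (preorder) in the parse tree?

[Seq [X [X var] * [X n]] , [Seq [X n] , [Seq [X n]]]]

n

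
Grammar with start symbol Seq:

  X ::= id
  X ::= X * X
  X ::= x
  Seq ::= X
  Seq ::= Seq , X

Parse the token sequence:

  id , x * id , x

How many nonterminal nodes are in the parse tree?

8

[Seq [Seq [Seq [X id]] , [X [X x] * [X id]]] , [X x]]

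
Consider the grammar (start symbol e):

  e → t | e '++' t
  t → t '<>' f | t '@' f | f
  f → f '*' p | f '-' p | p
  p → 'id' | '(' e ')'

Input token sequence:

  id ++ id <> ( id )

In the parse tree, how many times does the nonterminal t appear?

4

[e [e [t [f [p id]]]] ++ [t [t [f [p id]]] <> [f [p ( [e [t [f [p id]]]] )]]]]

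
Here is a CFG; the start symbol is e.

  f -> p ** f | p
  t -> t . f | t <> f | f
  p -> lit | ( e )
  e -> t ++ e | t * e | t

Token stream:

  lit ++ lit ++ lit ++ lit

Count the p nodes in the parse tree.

[e [t [f [p lit]]] ++ [e [t [f [p lit]]] ++ [e [t [f [p lit]]] ++ [e [t [f [p lit]]]]]]]

4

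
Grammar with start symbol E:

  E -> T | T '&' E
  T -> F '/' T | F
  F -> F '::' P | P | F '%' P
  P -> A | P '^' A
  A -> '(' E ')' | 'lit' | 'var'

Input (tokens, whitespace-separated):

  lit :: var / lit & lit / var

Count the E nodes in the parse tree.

[E [T [F [F [P [A lit]]] :: [P [A var]]] / [T [F [P [A lit]]]]] & [E [T [F [P [A lit]]] / [T [F [P [A var]]]]]]]

2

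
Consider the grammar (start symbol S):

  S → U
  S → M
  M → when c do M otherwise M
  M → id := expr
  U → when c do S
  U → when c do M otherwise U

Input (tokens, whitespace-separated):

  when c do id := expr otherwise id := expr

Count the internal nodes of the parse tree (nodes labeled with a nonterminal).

[S [M when c do [M id := expr] otherwise [M id := expr]]]

4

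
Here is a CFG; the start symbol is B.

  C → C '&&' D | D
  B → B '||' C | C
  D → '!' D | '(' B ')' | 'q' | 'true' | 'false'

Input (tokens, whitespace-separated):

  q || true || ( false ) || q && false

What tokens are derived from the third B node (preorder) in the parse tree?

[B [B [B [B [C [D q]]] || [C [D true]]] || [C [D ( [B [C [D false]]] )]]] || [C [C [D q]] && [D false]]]

q || true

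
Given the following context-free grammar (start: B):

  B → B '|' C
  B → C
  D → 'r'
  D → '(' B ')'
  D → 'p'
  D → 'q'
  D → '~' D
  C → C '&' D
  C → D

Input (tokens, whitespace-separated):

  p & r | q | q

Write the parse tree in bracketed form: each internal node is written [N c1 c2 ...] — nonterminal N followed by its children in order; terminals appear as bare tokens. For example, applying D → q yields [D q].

[B [B [B [C [C [D p]] & [D r]]] | [C [D q]]] | [C [D q]]]

B
B | C
B | C | C
C | C | C
C & D | C | C
D & D | C | C
p & D | C | C
p & r | C | C
p & r | D | C
p & r | q | C
p & r | q | D
p & r | q | q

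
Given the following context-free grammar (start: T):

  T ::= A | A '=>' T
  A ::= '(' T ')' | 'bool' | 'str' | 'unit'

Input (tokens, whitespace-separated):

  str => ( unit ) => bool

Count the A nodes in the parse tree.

4

[T [A str] => [T [A ( [T [A unit]] )] => [T [A bool]]]]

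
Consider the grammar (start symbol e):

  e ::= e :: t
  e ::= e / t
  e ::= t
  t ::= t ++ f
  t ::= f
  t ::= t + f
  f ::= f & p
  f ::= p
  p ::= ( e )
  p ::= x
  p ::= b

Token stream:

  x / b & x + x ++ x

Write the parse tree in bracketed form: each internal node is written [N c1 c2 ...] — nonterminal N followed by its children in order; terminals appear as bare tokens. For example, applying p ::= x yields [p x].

[e [e [t [f [p x]]]] / [t [t [t [f [f [p b]] & [p x]]] + [f [p x]]] ++ [f [p x]]]]

e
e / t
t / t
f / t
p / t
x / t
x / t ++ f
x / t + f ++ f
x / f + f ++ f
x / f & p + f ++ f
x / p & p + f ++ f
x / b & p + f ++ f
x / b & x + f ++ f
x / b & x + p ++ f
x / b & x + x ++ f
x / b & x + x ++ p
x / b & x + x ++ x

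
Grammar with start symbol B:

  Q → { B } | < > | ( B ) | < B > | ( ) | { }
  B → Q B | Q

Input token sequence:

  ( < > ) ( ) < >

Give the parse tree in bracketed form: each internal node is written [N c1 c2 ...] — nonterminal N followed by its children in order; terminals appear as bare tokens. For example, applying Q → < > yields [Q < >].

B
Q B
( B ) B
( Q ) B
( < > ) B
( < > ) Q B
( < > ) ( ) B
( < > ) ( ) Q
( < > ) ( ) < >

[B [Q ( [B [Q < >]] )] [B [Q ( )] [B [Q < >]]]]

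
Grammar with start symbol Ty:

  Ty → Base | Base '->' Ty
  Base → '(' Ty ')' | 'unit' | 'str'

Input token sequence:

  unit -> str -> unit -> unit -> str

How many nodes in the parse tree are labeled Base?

[Ty [Base unit] -> [Ty [Base str] -> [Ty [Base unit] -> [Ty [Base unit] -> [Ty [Base str]]]]]]

5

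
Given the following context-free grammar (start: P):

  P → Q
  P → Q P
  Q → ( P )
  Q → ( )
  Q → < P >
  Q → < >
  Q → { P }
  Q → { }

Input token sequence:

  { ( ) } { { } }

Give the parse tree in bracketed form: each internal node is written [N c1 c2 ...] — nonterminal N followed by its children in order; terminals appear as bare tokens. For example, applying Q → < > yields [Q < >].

P
Q P
{ P } P
{ Q } P
{ ( ) } P
{ ( ) } Q
{ ( ) } { P }
{ ( ) } { Q }
{ ( ) } { { } }

[P [Q { [P [Q ( )]] }] [P [Q { [P [Q { }]] }]]]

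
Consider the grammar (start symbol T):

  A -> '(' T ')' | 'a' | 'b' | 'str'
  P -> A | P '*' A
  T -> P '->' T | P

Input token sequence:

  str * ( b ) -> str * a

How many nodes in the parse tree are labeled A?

[T [P [P [A str]] * [A ( [T [P [A b]]] )]] -> [T [P [P [A str]] * [A a]]]]

5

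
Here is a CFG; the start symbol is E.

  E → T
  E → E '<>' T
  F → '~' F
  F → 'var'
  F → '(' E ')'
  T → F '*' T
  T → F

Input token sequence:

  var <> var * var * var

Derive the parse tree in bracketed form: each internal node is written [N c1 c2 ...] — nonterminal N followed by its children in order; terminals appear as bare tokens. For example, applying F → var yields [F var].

[E [E [T [F var]]] <> [T [F var] * [T [F var] * [T [F var]]]]]

E
E <> T
T <> T
F <> T
var <> T
var <> F * T
var <> var * T
var <> var * F * T
var <> var * var * T
var <> var * var * F
var <> var * var * var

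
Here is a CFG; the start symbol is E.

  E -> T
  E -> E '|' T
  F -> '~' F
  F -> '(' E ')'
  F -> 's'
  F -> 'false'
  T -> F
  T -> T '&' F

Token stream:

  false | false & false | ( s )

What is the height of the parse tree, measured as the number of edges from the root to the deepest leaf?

6

[E [E [E [T [F false]]] | [T [T [F false]] & [F false]]] | [T [F ( [E [T [F s]]] )]]]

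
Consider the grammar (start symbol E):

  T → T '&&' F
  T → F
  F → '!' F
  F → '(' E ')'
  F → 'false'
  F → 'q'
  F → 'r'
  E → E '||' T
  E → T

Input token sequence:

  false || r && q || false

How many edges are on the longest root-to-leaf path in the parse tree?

5

[E [E [E [T [F false]]] || [T [T [F r]] && [F q]]] || [T [F false]]]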